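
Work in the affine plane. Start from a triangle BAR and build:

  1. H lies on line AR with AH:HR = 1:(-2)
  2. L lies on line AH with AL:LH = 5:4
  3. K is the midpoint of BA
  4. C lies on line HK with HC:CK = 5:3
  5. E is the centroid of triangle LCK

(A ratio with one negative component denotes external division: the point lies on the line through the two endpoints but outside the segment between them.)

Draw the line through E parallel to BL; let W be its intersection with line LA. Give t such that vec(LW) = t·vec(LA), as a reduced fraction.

t = 41/240

Set B = (0, 0), A = (1, 0), R = (0, 1); any affine frame gives the same invariant.
1. H lies on line AR with AH:HR = 1:(-2) ⇒ H = (2, -1)
2. L lies on line AH with AL:LH = 5:4 ⇒ L = (14/9, -5/9)
3. K is the midpoint of BA ⇒ K = (1/2, 0)
4. C lies on line HK with HC:CK = 5:3 ⇒ C = (17/16, -3/8)
5. E is the centroid of triangle LCK ⇒ E = (449/432, -67/216)
through E parallel to BL: direction (14/9, -5/9); meets LA at W = (631/432, -199/432)
W = L + t·(A−L) with t = 41/240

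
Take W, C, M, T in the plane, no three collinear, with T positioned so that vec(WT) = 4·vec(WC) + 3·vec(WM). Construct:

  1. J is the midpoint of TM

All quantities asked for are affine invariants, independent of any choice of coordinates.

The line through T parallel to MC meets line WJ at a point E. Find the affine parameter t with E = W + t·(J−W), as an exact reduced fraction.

Assign W = (0, 0), C = (1, 0), M = (0, 1), T = (4, 3) — the answer is frame-independent, so this choice is without loss of generality.
1. J is the midpoint of TM ⇒ J = (2, 2)
through T parallel to MC: direction (1, -1); meets WJ at E = (7/2, 7/2)
E = W + t·(J−W) with t = 7/4

t = 7/4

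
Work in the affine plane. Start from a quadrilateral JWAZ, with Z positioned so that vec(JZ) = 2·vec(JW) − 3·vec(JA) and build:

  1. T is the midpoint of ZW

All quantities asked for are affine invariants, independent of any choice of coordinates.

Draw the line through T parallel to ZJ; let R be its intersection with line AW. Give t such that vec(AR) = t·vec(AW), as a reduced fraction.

t = -1/2

Work in coordinates with J = (0, 0), W = (1, 0), A = (0, 1), Z = (2, -3).
1. T is the midpoint of ZW ⇒ T = (3/2, -3/2)
through T parallel to ZJ: direction (-2, 3); meets AW at R = (-1/2, 3/2)
R = A + t·(W−A) with t = -1/2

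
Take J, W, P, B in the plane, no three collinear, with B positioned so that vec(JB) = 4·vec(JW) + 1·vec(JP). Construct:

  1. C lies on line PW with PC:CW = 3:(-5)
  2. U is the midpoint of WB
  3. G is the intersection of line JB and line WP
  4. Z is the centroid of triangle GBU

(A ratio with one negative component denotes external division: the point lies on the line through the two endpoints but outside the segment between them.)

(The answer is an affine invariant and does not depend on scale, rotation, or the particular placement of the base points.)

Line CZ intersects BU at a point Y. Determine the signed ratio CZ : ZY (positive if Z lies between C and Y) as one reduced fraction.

CZ:ZY = 73/2

Assign J = (0, 0), W = (1, 0), P = (0, 1), B = (4, 1) — the answer is frame-independent, so this choice is without loss of generality.
1. C lies on line PW with PC:CW = 3:(-5) ⇒ C = (-3/2, 5/2)
2. U is the midpoint of WB ⇒ U = (5/2, 1/2)
3. G is the intersection of line JB and line WP ⇒ G = (4/5, 1/5)
4. Z is the centroid of triangle GBU ⇒ Z = (73/30, 17/30)
line CZ meets BU at Y = (371/146, 75/146)
Z = C + t·(Y−C) with t = 73/75, so CZ:ZY = 73/75:2/75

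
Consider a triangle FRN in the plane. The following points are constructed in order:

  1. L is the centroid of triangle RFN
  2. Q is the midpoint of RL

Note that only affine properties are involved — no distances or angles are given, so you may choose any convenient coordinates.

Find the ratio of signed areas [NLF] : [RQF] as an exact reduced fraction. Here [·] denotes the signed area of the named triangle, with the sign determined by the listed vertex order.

Choose coordinates F = (0, 0), R = (1, 0), N = (0, 1).
1. L is the centroid of triangle RFN ⇒ L = (1/3, 1/3)
2. Q is the midpoint of RL ⇒ Q = (2/3, 1/6)
2·[NLF] = -1/3, 2·[RQF] = 1/6
[NLF]:[RQF] = -1/3:1/6 = -2

[NLF]:[RQF] = -2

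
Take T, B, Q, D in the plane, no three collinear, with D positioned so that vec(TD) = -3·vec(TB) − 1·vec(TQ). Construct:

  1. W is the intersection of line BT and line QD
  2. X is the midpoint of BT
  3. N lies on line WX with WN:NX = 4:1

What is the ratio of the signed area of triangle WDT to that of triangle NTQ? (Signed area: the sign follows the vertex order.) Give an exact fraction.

[WDT]:[NTQ] = -15

Assign T = (0, 0), B = (1, 0), Q = (0, 1), D = (-3, -1) — the answer is frame-independent, so this choice is without loss of generality.
1. W is the intersection of line BT and line QD ⇒ W = (-3/2, 0)
2. X is the midpoint of BT ⇒ X = (1/2, 0)
3. N lies on line WX with WN:NX = 4:1 ⇒ N = (1/10, 0)
2·[WDT] = 3/2, 2·[NTQ] = -1/10
[WDT]:[NTQ] = 3/2:-1/10 = -15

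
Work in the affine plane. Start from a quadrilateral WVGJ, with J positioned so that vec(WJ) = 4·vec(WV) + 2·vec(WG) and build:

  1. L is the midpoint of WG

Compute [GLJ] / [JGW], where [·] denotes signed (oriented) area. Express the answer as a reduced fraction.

Set W = (0, 0), V = (1, 0), G = (0, 1), J = (4, 2); any affine frame gives the same invariant.
1. L is the midpoint of WG ⇒ L = (0, 1/2)
2·[GLJ] = 2, 2·[JGW] = 4
[GLJ]:[JGW] = 2:4 = 1/2

[GLJ]:[JGW] = 1/2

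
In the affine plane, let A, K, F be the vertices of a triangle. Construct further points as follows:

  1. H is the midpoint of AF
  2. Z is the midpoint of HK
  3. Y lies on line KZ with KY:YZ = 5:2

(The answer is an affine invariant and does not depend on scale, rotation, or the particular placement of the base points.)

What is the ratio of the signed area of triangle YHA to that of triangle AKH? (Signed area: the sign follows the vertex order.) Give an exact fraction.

[YHA]:[AKH] = 9/14

Assign A = (0, 0), K = (1, 0), F = (0, 1) — the answer is frame-independent, so this choice is without loss of generality.
1. H is the midpoint of AF ⇒ H = (0, 1/2)
2. Z is the midpoint of HK ⇒ Z = (1/2, 1/4)
3. Y lies on line KZ with KY:YZ = 5:2 ⇒ Y = (9/14, 5/28)
2·[YHA] = 9/28, 2·[AKH] = 1/2
[YHA]:[AKH] = 9/28:1/2 = 9/14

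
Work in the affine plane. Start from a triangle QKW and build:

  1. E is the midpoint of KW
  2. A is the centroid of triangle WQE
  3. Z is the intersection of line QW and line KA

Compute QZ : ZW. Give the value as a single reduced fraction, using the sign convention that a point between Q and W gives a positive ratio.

QZ:ZW = 3/2

Choose coordinates Q = (0, 0), K = (1, 0), W = (0, 1).
1. E is the midpoint of KW ⇒ E = (1/2, 1/2)
2. A is the centroid of triangle WQE ⇒ A = (1/6, 1/2)
3. Z is the intersection of line QW and line KA ⇒ Z = (0, 3/5)
Z = Q + t·(W−Q) with t = 3/5, so QZ:ZW = t:(1−t) = 3/5:2/5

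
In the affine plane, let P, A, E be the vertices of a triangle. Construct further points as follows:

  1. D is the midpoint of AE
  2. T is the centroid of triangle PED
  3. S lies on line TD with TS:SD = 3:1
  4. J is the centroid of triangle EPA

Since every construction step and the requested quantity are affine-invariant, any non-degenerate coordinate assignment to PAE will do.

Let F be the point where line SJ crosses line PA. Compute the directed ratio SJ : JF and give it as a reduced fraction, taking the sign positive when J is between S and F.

SJ:JF = 1/2

Assign P = (0, 0), A = (1, 0), E = (0, 1) — the answer is frame-independent, so this choice is without loss of generality.
1. D is the midpoint of AE ⇒ D = (1/2, 1/2)
2. T is the centroid of triangle PED ⇒ T = (1/6, 1/2)
3. S lies on line TD with TS:SD = 3:1 ⇒ S = (5/12, 1/2)
4. J is the centroid of triangle EPA ⇒ J = (1/3, 1/3)
line SJ meets PA at F = (1/6, 0)
J = S + t·(F−S) with t = 1/3, so SJ:JF = 1/3:2/3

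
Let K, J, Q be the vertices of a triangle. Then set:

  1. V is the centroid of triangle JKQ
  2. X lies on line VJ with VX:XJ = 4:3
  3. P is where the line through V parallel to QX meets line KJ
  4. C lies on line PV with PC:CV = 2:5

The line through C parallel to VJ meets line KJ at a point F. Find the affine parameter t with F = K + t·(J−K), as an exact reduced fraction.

t = 13/18

Choose coordinates K = (0, 0), J = (1, 0), Q = (0, 1).
1. V is the centroid of triangle JKQ ⇒ V = (1/3, 1/3)
2. X lies on line VJ with VX:XJ = 4:3 ⇒ X = (5/7, 1/7)
3. P is where the line through V parallel to QX meets line KJ ⇒ P = (11/18, 0)
4. C lies on line PV with PC:CV = 2:5 ⇒ C = (67/126, 2/21)
through C parallel to VJ: direction (2/3, -1/3); meets KJ at F = (13/18, 0)
F = K + t·(J−K) with t = 13/18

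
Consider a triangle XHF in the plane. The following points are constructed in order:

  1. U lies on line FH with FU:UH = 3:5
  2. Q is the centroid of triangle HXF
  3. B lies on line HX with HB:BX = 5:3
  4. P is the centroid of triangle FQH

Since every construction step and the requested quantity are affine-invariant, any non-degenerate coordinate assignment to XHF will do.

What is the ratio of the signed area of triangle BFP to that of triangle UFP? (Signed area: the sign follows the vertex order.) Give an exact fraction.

Assign X = (0, 0), H = (1, 0), F = (0, 1) — the answer is frame-independent, so this choice is without loss of generality.
1. U lies on line FH with FU:UH = 3:5 ⇒ U = (3/8, 5/8)
2. Q is the centroid of triangle HXF ⇒ Q = (1/3, 1/3)
3. B lies on line HX with HB:BX = 5:3 ⇒ B = (3/8, 0)
4. P is the centroid of triangle FQH ⇒ P = (4/9, 4/9)
2·[BFP] = -17/72, 2·[UFP] = 1/24
[BFP]:[UFP] = -17/72:1/24 = -17/3

[BFP]:[UFP] = -17/3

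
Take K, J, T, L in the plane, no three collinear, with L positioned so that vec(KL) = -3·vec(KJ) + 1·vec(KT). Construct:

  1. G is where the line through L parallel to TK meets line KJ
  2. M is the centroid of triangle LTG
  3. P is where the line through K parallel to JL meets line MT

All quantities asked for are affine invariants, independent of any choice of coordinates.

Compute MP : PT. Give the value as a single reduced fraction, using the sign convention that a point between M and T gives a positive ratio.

MP:PT = -1/6

Work in coordinates with K = (0, 0), J = (1, 0), T = (0, 1), L = (-3, 1).
1. G is where the line through L parallel to TK meets line KJ ⇒ G = (-3, 0)
2. M is the centroid of triangle LTG ⇒ M = (-2, 2/3)
3. P is where the line through K parallel to JL meets line MT ⇒ P = (-12/5, 3/5)
P = M + t·(T−M) with t = -1/5, so MP:PT = t:(1−t) = -1/5:6/5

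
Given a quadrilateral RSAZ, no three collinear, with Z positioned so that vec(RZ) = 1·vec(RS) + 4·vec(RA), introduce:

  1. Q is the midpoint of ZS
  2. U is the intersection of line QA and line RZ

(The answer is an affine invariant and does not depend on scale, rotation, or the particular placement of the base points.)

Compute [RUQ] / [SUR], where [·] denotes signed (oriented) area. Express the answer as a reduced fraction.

[RUQ]:[SUR] = -1/2

Set R = (0, 0), S = (1, 0), A = (0, 1), Z = (1, 4); any affine frame gives the same invariant.
1. Q is the midpoint of ZS ⇒ Q = (1, 2)
2. U is the intersection of line QA and line RZ ⇒ U = (1/3, 4/3)
2·[RUQ] = -2/3, 2·[SUR] = 4/3
[RUQ]:[SUR] = -2/3:4/3 = -1/2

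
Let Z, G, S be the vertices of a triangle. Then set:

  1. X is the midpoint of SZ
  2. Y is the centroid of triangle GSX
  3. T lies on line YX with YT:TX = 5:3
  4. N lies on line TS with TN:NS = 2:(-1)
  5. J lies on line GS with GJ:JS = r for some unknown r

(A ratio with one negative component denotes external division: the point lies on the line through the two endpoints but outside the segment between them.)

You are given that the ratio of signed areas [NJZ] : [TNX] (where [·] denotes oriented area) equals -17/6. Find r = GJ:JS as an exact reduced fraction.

r = 5

Work in coordinates with Z = (0, 0), G = (1, 0), S = (0, 1).
1. X is the midpoint of SZ ⇒ X = (0, 1/2)
2. Y is the centroid of triangle GSX ⇒ Y = (1/3, 1/2)
3. T lies on line YX with YT:TX = 5:3 ⇒ T = (1/8, 1/2)
4. N lies on line TS with TN:NS = 2:(-1) ⇒ N = (-1/8, 3/2)
5. With GJ:JS = r, write λ = r/(r+1) so J = G + λ·(S−G); J is affine-linear in λ
Every point depending on J is an affine combination of J and λ-independent points, so each such coordinate is linear in λ; the λ² term in each signed area is a multiple of (S−G)×(S−G) = 0, so 2·[NJZ] and 2·[TNX] are each linear in λ. Evaluating at λ=0 and λ=1:
  2·[NJZ] = 11/8·λ − 3/2,   2·[TNX] = 1/8
So [NJZ]:[TNX] = (11/8·λ − 3/2) / (1/8). Setting this equal to -17/6:
  11/8·λ − 3/2 = -17/6·(1/8)  ⇒  λ = 5/6
Then r = λ/(1−λ) = (5/6)/(1/6) = 5. Check: with r = 5, J = (1/6, 5/6) and [NJZ]:[TNX] = -17/6 as required.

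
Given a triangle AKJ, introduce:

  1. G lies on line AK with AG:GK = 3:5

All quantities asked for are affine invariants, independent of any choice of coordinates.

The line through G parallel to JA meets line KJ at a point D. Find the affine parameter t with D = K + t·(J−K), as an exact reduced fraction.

Set A = (0, 0), K = (1, 0), J = (0, 1); any affine frame gives the same invariant.
1. G lies on line AK with AG:GK = 3:5 ⇒ G = (3/8, 0)
through G parallel to JA: direction (0, -1); meets KJ at D = (3/8, 5/8)
D = K + t·(J−K) with t = 5/8

t = 5/8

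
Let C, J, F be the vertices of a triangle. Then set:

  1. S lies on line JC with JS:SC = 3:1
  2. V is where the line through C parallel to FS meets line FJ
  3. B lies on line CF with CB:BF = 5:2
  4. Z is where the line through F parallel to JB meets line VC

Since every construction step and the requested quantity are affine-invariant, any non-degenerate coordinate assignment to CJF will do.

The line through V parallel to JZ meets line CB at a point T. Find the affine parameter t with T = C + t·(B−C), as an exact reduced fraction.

Work in coordinates with C = (0, 0), J = (1, 0), F = (0, 1).
1. S lies on line JC with JS:SC = 3:1 ⇒ S = (1/4, 0)
2. V is where the line through C parallel to FS meets line FJ ⇒ V = (-1/3, 4/3)
3. B lies on line CF with CB:BF = 5:2 ⇒ B = (0, 5/7)
4. Z is where the line through F parallel to JB meets line VC ⇒ Z = (-7/23, 28/23)
through V parallel to JZ: direction (-30/23, 28/23); meets CB at T = (0, 46/45)
T = C + t·(B−C) with t = 322/225

t = 322/225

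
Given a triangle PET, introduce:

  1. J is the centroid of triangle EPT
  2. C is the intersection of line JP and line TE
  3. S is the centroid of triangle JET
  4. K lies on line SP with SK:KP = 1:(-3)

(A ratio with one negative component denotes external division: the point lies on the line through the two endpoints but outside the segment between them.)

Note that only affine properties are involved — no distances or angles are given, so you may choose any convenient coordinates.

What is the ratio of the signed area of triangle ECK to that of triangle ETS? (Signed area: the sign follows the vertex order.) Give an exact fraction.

Set P = (0, 0), E = (1, 0), T = (0, 1); any affine frame gives the same invariant.
1. J is the centroid of triangle EPT ⇒ J = (1/3, 1/3)
2. C is the intersection of line JP and line TE ⇒ C = (1/2, 1/2)
3. S is the centroid of triangle JET ⇒ S = (4/9, 4/9)
4. K lies on line SP with SK:KP = 1:(-3) ⇒ K = (2/3, 2/3)
2·[ECK] = -1/6, 2·[ETS] = 1/9
[ECK]:[ETS] = -1/6:1/9 = -3/2

[ECK]:[ETS] = -3/2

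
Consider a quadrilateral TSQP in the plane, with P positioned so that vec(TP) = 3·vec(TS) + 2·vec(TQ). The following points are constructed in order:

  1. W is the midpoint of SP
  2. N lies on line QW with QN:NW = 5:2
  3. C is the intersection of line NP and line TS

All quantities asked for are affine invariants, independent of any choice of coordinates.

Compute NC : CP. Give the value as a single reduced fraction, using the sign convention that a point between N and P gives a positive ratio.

Choose coordinates T = (0, 0), S = (1, 0), Q = (0, 1), P = (3, 2).
1. W is the midpoint of SP ⇒ W = (2, 1)
2. N lies on line QW with QN:NW = 5:2 ⇒ N = (10/7, 1)
3. C is the intersection of line NP and line TS ⇒ C = (-1/7, 0)
C = N + t·(P−N) with t = -1, so NC:CP = t:(1−t) = -1:2

NC:CP = -1/2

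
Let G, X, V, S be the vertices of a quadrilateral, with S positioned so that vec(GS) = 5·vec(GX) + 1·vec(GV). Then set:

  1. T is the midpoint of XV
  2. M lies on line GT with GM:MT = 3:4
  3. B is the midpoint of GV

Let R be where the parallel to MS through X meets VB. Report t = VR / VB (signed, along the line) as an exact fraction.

Assign G = (0, 0), X = (1, 0), V = (0, 1), S = (5, 1) — the answer is frame-independent, so this choice is without loss of generality.
1. T is the midpoint of XV ⇒ T = (1/2, 1/2)
2. M lies on line GT with GM:MT = 3:4 ⇒ M = (3/14, 3/14)
3. B is the midpoint of GV ⇒ B = (0, 1/2)
through X parallel to MS: direction (67/14, 11/14); meets VB at R = (0, -11/67)
R = V + t·(B−V) with t = 156/67

t = 156/67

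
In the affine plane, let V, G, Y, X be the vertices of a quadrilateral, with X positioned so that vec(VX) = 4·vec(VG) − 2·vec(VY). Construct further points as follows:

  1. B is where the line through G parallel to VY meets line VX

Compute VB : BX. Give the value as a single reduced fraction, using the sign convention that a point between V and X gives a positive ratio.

VB:BX = 1/3

Work in coordinates with V = (0, 0), G = (1, 0), Y = (0, 1), X = (4, -2).
1. B is where the line through G parallel to VY meets line VX ⇒ B = (1, -1/2)
B = V + t·(X−V) with t = 1/4, so VB:BX = t:(1−t) = 1/4:3/4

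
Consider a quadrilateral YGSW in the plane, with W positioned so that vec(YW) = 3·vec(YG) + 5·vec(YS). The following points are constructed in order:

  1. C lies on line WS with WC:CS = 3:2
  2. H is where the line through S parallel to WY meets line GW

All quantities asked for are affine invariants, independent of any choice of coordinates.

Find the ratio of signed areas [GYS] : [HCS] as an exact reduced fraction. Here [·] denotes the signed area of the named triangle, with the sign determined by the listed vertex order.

Assign Y = (0, 0), G = (1, 0), S = (0, 1), W = (3, 5) — the answer is frame-independent, so this choice is without loss of generality.
1. C lies on line WS with WC:CS = 3:2 ⇒ C = (6/5, 13/5)
2. H is where the line through S parallel to WY meets line GW ⇒ H = (21/5, 8)
2·[GYS] = -1, 2·[HCS] = -42/25
[GYS]:[HCS] = -1:-42/25 = 25/42

[GYS]:[HCS] = 25/42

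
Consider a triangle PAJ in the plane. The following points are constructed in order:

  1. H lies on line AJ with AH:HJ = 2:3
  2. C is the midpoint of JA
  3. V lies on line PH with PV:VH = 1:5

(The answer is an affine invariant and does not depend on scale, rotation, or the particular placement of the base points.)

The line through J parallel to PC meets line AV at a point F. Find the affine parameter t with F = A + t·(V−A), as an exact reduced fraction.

t = 60/29

Set P = (0, 0), A = (1, 0), J = (0, 1); any affine frame gives the same invariant.
1. H lies on line AJ with AH:HJ = 2:3 ⇒ H = (3/5, 2/5)
2. C is the midpoint of JA ⇒ C = (1/2, 1/2)
3. V lies on line PH with PV:VH = 1:5 ⇒ V = (1/10, 1/15)
through J parallel to PC: direction (1/2, 1/2); meets AV at F = (-25/29, 4/29)
F = A + t·(V−A) with t = 60/29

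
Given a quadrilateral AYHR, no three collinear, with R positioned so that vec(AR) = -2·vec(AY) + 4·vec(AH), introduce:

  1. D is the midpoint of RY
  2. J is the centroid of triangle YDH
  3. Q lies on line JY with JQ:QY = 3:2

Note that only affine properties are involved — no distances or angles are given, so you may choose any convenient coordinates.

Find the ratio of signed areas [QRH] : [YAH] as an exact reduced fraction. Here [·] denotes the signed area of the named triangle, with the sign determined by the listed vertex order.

Assign A = (0, 0), Y = (1, 0), H = (0, 1), R = (-2, 4) — the answer is frame-independent, so this choice is without loss of generality.
1. D is the midpoint of RY ⇒ D = (-1/2, 2)
2. J is the centroid of triangle YDH ⇒ J = (1/6, 1)
3. Q lies on line JY with JQ:QY = 3:2 ⇒ Q = (2/3, 2/5)
2·[QRH] = 4/5, 2·[YAH] = -1
[QRH]:[YAH] = 4/5:-1 = -4/5

[QRH]:[YAH] = -4/5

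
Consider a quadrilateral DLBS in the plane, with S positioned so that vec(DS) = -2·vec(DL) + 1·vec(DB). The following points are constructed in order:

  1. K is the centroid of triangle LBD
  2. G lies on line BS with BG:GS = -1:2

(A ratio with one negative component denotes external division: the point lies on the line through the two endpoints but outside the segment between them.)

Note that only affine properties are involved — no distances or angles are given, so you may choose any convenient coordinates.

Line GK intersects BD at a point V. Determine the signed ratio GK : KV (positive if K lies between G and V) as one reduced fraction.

Assign D = (0, 0), L = (1, 0), B = (0, 1), S = (-2, 1) — the answer is frame-independent, so this choice is without loss of generality.
1. K is the centroid of triangle LBD ⇒ K = (1/3, 1/3)
2. G lies on line BS with BG:GS = -1:2 ⇒ G = (2, 1)
line GK meets BD at V = (0, 1/5)
K = G + t·(V−G) with t = 5/6, so GK:KV = 5/6:1/6

GK:KV = 5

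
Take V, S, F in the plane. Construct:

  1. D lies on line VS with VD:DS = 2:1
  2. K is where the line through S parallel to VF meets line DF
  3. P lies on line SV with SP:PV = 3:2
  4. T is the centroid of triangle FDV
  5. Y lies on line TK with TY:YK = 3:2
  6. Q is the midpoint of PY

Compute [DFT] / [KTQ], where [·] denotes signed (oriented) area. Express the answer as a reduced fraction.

[DFT]:[KTQ] = 4

Set V = (0, 0), S = (1, 0), F = (0, 1); any affine frame gives the same invariant.
1. D lies on line VS with VD:DS = 2:1 ⇒ D = (2/3, 0)
2. K is where the line through S parallel to VF meets line DF ⇒ K = (1, -1/2)
3. P lies on line SV with SP:PV = 3:2 ⇒ P = (2/5, 0)
4. T is the centroid of triangle FDV ⇒ T = (2/9, 1/3)
5. Y lies on line TK with TY:YK = 3:2 ⇒ Y = (31/45, -1/6)
6. Q is the midpoint of PY ⇒ Q = (49/90, -1/12)
2·[DFT] = 2/9, 2·[KTQ] = 1/18
[DFT]:[KTQ] = 2/9:1/18 = 4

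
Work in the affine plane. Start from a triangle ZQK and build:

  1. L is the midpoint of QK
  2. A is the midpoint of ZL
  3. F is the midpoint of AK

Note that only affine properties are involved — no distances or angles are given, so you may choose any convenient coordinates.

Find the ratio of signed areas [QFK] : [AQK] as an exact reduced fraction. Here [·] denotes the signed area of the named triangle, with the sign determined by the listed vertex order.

Choose coordinates Z = (0, 0), Q = (1, 0), K = (0, 1).
1. L is the midpoint of QK ⇒ L = (1/2, 1/2)
2. A is the midpoint of ZL ⇒ A = (1/4, 1/4)
3. F is the midpoint of AK ⇒ F = (1/8, 5/8)
2·[QFK] = -1/4, 2·[AQK] = 1/2
[QFK]:[AQK] = -1/4:1/2 = -1/2

[QFK]:[AQK] = -1/2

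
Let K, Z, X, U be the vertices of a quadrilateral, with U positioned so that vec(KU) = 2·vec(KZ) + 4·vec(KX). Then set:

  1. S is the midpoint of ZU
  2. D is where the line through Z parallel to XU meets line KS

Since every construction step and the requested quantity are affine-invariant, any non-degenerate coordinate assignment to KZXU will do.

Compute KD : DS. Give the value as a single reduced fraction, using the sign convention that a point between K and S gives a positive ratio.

KD:DS = -6/5

Assign K = (0, 0), Z = (1, 0), X = (0, 1), U = (2, 4) — the answer is frame-independent, so this choice is without loss of generality.
1. S is the midpoint of ZU ⇒ S = (3/2, 2)
2. D is where the line through Z parallel to XU meets line KS ⇒ D = (9, 12)
D = K + t·(S−K) with t = 6, so KD:DS = t:(1−t) = 6:-5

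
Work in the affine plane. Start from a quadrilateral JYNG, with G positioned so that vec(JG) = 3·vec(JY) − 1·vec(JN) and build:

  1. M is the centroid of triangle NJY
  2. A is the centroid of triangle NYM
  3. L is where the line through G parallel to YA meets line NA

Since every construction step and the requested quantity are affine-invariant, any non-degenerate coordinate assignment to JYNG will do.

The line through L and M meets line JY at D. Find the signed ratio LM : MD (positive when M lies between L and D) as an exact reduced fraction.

LM:MD = 16/3

Work in coordinates with J = (0, 0), Y = (1, 0), N = (0, 1), G = (3, -1).
1. M is the centroid of triangle NJY ⇒ M = (1/3, 1/3)
2. A is the centroid of triangle NYM ⇒ A = (4/9, 4/9)
3. L is where the line through G parallel to YA meets line NA ⇒ L = (-8/9, 19/9)
line LM meets JY at D = (9/16, 0)
M = L + t·(D−L) with t = 16/19, so LM:MD = 16/19:3/19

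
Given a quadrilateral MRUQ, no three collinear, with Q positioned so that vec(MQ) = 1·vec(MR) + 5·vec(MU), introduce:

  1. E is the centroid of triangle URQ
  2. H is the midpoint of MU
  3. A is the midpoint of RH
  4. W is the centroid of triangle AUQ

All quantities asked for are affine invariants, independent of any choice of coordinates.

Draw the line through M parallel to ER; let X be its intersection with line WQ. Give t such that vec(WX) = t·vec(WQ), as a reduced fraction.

Choose coordinates M = (0, 0), R = (1, 0), U = (0, 1), Q = (1, 5).
1. E is the centroid of triangle URQ ⇒ E = (2/3, 2)
2. H is the midpoint of MU ⇒ H = (0, 1/2)
3. A is the midpoint of RH ⇒ A = (1/2, 1/4)
4. W is the centroid of triangle AUQ ⇒ W = (1/2, 25/12)
through M parallel to ER: direction (1/3, -2); meets WQ at X = (5/71, -30/71)
X = W + t·(Q−W) with t = -61/71

t = -61/71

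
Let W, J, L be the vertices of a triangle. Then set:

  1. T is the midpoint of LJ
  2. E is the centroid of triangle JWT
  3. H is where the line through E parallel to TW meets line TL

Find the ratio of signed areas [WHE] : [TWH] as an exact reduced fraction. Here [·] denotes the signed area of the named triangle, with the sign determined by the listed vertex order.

Work in coordinates with W = (0, 0), J = (1, 0), L = (0, 1).
1. T is the midpoint of LJ ⇒ T = (1/2, 1/2)
2. E is the centroid of triangle JWT ⇒ E = (1/2, 1/6)
3. H is where the line through E parallel to TW meets line TL ⇒ H = (2/3, 1/3)
2·[WHE] = -1/18, 2·[TWH] = 1/6
[WHE]:[TWH] = -1/18:1/6 = -1/3

[WHE]:[TWH] = -1/3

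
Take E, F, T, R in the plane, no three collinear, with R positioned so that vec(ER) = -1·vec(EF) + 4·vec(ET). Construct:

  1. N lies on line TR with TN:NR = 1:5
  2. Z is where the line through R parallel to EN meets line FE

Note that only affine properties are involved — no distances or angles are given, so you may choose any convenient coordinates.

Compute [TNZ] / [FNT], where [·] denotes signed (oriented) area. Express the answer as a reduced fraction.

Choose coordinates E = (0, 0), F = (1, 0), T = (0, 1), R = (-1, 4).
1. N lies on line TR with TN:NR = 1:5 ⇒ N = (-1/6, 3/2)
2. Z is where the line through R parallel to EN meets line FE ⇒ Z = (-5/9, 0)
2·[TNZ] = 4/9, 2·[FNT] = 1/3
[TNZ]:[FNT] = 4/9:1/3 = 4/3

[TNZ]:[FNT] = 4/3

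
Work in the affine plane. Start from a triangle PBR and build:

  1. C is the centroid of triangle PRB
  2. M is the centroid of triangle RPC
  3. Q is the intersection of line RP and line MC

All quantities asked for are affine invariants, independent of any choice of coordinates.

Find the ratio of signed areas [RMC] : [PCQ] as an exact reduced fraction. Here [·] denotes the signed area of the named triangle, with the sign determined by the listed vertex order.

Assign P = (0, 0), B = (1, 0), R = (0, 1) — the answer is frame-independent, so this choice is without loss of generality.
1. C is the centroid of triangle PRB ⇒ C = (1/3, 1/3)
2. M is the centroid of triangle RPC ⇒ M = (1/9, 4/9)
3. Q is the intersection of line RP and line MC ⇒ Q = (0, 1/2)
2·[RMC] = 1/9, 2·[PCQ] = 1/6
[RMC]:[PCQ] = 1/9:1/6 = 2/3

[RMC]:[PCQ] = 2/3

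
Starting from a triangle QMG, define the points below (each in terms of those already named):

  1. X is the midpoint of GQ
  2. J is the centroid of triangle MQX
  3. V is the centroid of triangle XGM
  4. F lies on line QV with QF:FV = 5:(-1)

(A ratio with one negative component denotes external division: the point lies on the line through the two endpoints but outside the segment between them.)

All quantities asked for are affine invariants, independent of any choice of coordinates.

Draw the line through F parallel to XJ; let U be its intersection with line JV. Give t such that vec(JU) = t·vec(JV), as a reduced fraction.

t = 13/8

Assign Q = (0, 0), M = (1, 0), G = (0, 1) — the answer is frame-independent, so this choice is without loss of generality.
1. X is the midpoint of GQ ⇒ X = (0, 1/2)
2. J is the centroid of triangle MQX ⇒ J = (1/3, 1/6)
3. V is the centroid of triangle XGM ⇒ V = (1/3, 1/2)
4. F lies on line QV with QF:FV = 5:(-1) ⇒ F = (5/12, 5/8)
through F parallel to XJ: direction (1/3, -1/3); meets JV at U = (1/3, 17/24)
U = J + t·(V−J) with t = 13/8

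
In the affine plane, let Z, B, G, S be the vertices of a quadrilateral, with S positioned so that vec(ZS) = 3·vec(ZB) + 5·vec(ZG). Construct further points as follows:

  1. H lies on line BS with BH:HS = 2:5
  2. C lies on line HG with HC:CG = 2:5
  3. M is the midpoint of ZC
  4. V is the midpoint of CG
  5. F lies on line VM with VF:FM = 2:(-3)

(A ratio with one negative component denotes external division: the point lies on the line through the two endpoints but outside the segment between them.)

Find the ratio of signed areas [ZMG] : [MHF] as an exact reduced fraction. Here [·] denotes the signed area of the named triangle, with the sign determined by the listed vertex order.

Assign Z = (0, 0), B = (1, 0), G = (0, 1), S = (3, 5) — the answer is frame-independent, so this choice is without loss of generality.
1. H lies on line BS with BH:HS = 2:5 ⇒ H = (11/7, 10/7)
2. C lies on line HG with HC:CG = 2:5 ⇒ C = (55/49, 64/49)
3. M is the midpoint of ZC ⇒ M = (55/98, 32/49)
4. V is the midpoint of CG ⇒ V = (55/98, 113/98)
5. F lies on line VM with VF:FM = 2:(-3) ⇒ F = (55/98, 211/98)
2·[ZMG] = 55/98, 2·[MHF] = 297/196
[ZMG]:[MHF] = 55/98:297/196 = 10/27

[ZMG]:[MHF] = 10/27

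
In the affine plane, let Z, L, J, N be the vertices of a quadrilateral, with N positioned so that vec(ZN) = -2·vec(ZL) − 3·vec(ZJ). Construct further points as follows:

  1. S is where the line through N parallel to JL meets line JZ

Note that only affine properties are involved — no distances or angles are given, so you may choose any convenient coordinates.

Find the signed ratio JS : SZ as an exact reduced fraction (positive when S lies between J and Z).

JS:SZ = -6/5

Set Z = (0, 0), L = (1, 0), J = (0, 1), N = (-2, -3); any affine frame gives the same invariant.
1. S is where the line through N parallel to JL meets line JZ ⇒ S = (0, -5)
S = J + t·(Z−J) with t = 6, so JS:SZ = t:(1−t) = 6:-5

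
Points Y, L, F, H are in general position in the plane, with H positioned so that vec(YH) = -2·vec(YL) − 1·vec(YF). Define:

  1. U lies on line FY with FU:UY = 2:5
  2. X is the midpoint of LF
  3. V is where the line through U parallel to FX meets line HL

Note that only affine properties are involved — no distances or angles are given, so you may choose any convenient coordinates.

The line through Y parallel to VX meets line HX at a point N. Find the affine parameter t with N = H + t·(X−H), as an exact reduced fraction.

Work in coordinates with Y = (0, 0), L = (1, 0), F = (0, 1), H = (-2, -1).
1. U lies on line FY with FU:UY = 2:5 ⇒ U = (0, 5/7)
2. X is the midpoint of LF ⇒ X = (1/2, 1/2)
3. V is where the line through U parallel to FX meets line HL ⇒ V = (11/14, -1/14)
through Y parallel to VX: direction (-2/7, 4/7); meets HX at N = (-1/13, 2/13)
N = H + t·(X−H) with t = 10/13

t = 10/13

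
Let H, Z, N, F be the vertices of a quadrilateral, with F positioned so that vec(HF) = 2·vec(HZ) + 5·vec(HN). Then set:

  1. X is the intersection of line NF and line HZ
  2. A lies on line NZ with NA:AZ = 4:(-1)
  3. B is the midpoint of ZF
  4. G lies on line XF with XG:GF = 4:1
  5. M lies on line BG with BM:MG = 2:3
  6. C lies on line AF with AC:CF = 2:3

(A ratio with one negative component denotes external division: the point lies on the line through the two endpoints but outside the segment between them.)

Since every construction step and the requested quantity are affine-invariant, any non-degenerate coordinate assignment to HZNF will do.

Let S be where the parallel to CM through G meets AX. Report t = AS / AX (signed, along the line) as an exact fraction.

t = -13/47

Set H = (0, 0), Z = (1, 0), N = (0, 1), F = (2, 5); any affine frame gives the same invariant.
1. X is the intersection of line NF and line HZ ⇒ X = (-1/2, 0)
2. A lies on line NZ with NA:AZ = 4:(-1) ⇒ A = (4/3, -1/3)
3. B is the midpoint of ZF ⇒ B = (3/2, 5/2)
4. G lies on line XF with XG:GF = 4:1 ⇒ G = (3/2, 4)
5. M lies on line BG with BM:MG = 2:3 ⇒ M = (3/2, 31/10)
6. C lies on line AF with AC:CF = 2:3 ⇒ C = (8/5, 9/5)
through G parallel to CM: direction (-1/10, 13/10); meets AX at S = (173/94, -20/47)
S = A + t·(X−A) with t = -13/47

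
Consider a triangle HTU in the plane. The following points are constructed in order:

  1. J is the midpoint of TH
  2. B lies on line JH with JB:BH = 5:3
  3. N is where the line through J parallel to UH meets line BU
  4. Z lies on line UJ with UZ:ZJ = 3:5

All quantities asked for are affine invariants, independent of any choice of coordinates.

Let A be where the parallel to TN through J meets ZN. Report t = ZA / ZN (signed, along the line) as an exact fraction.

Assign H = (0, 0), T = (1, 0), U = (0, 1) — the answer is frame-independent, so this choice is without loss of generality.
1. J is the midpoint of TH ⇒ J = (1/2, 0)
2. B lies on line JH with JB:BH = 5:3 ⇒ B = (3/16, 0)
3. N is where the line through J parallel to UH meets line BU ⇒ N = (1/2, -5/3)
4. Z lies on line UJ with UZ:ZJ = 3:5 ⇒ Z = (3/16, 5/8)
through J parallel to TN: direction (-1/2, -5/3); meets ZN at A = (11/32, -25/48)
A = Z + t·(N−Z) with t = 1/2

t = 1/2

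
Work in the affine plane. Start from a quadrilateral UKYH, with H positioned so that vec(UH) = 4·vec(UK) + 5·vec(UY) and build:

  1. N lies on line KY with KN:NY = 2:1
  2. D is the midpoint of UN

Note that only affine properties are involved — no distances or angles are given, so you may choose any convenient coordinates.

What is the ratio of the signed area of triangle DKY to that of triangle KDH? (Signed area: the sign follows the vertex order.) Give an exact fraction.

Assign U = (0, 0), K = (1, 0), Y = (0, 1), H = (4, 5) — the answer is frame-independent, so this choice is without loss of generality.
1. N lies on line KY with KN:NY = 2:1 ⇒ N = (1/3, 2/3)
2. D is the midpoint of UN ⇒ D = (1/6, 1/3)
2·[DKY] = 1/2, 2·[KDH] = -31/6
[DKY]:[KDH] = 1/2:-31/6 = -3/31

[DKY]:[KDH] = -3/31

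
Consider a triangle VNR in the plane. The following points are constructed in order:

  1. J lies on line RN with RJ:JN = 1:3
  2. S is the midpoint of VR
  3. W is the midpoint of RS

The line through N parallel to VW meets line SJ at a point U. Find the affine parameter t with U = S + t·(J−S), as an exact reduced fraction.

t = 4

Choose coordinates V = (0, 0), N = (1, 0), R = (0, 1).
1. J lies on line RN with RJ:JN = 1:3 ⇒ J = (1/4, 3/4)
2. S is the midpoint of VR ⇒ S = (0, 1/2)
3. W is the midpoint of RS ⇒ W = (0, 3/4)
through N parallel to VW: direction (0, 3/4); meets SJ at U = (1, 3/2)
U = S + t·(J−S) with t = 4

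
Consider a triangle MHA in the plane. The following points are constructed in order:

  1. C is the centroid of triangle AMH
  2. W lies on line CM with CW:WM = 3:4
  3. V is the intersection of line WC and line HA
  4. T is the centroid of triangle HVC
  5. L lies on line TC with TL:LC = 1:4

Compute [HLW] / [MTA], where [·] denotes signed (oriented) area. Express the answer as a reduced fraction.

Choose coordinates M = (0, 0), H = (1, 0), A = (0, 1).
1. C is the centroid of triangle AMH ⇒ C = (1/3, 1/3)
2. W lies on line CM with CW:WM = 3:4 ⇒ W = (4/21, 4/21)
3. V is the intersection of line WC and line HA ⇒ V = (1/2, 1/2)
4. T is the centroid of triangle HVC ⇒ T = (11/18, 5/18)
5. L lies on line TC with TL:LC = 1:4 ⇒ L = (5/9, 13/45)
2·[HLW] = 47/315, 2·[MTA] = 11/18
[HLW]:[MTA] = 47/315:11/18 = 94/385

[HLW]:[MTA] = 94/385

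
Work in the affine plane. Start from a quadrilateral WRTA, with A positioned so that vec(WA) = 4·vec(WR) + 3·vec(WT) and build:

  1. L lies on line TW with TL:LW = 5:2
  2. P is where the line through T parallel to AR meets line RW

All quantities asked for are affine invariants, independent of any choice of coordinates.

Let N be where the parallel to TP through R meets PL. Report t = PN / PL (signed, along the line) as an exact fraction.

t = 14/5

Assign W = (0, 0), R = (1, 0), T = (0, 1), A = (4, 3) — the answer is frame-independent, so this choice is without loss of generality.
1. L lies on line TW with TL:LW = 5:2 ⇒ L = (0, 2/7)
2. P is where the line through T parallel to AR meets line RW ⇒ P = (-1, 0)
through R parallel to TP: direction (-1, -1); meets PL at N = (9/5, 4/5)
N = P + t·(L−P) with t = 14/5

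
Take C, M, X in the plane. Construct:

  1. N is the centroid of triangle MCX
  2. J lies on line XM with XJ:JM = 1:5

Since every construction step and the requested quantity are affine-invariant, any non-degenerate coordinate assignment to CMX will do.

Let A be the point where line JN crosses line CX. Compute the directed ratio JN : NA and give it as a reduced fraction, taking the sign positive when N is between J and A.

Work in coordinates with C = (0, 0), M = (1, 0), X = (0, 1).
1. N is the centroid of triangle MCX ⇒ N = (1/3, 1/3)
2. J lies on line XM with XJ:JM = 1:5 ⇒ J = (1/6, 5/6)
line JN meets CX at A = (0, 4/3)
N = J + t·(A−J) with t = -1, so JN:NA = -1:2

JN:NA = -1/2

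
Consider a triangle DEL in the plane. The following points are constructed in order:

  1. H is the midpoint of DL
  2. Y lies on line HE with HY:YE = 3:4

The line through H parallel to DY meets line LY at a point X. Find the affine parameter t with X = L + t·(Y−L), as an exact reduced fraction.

t = 1/2

Work in coordinates with D = (0, 0), E = (1, 0), L = (0, 1).
1. H is the midpoint of DL ⇒ H = (0, 1/2)
2. Y lies on line HE with HY:YE = 3:4 ⇒ Y = (3/7, 2/7)
through H parallel to DY: direction (3/7, 2/7); meets LY at X = (3/14, 9/14)
X = L + t·(Y−L) with t = 1/2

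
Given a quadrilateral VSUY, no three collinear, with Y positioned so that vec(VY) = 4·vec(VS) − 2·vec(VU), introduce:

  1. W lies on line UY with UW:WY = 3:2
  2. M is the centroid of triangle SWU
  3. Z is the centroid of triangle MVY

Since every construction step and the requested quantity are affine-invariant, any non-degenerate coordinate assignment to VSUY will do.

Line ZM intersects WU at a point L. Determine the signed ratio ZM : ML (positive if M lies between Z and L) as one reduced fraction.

ZM:ML = 10/3

Work in coordinates with V = (0, 0), S = (1, 0), U = (0, 1), Y = (4, -2).
1. W lies on line UY with UW:WY = 3:2 ⇒ W = (12/5, -4/5)
2. M is the centroid of triangle SWU ⇒ M = (17/15, 1/15)
3. Z is the centroid of triangle MVY ⇒ Z = (77/45, -29/45)
line ZM meets WU at L = (24/25, 7/25)
M = Z + t·(L−Z) with t = 10/13, so ZM:ML = 10/13:3/13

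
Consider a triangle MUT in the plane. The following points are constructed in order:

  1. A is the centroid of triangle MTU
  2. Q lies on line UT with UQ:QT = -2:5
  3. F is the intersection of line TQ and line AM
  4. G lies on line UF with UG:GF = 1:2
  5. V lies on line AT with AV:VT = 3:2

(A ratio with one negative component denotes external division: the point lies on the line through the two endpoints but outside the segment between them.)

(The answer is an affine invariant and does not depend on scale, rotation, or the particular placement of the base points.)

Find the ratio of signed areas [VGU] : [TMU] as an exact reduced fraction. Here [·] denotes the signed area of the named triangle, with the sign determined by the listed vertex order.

Work in coordinates with M = (0, 0), U = (1, 0), T = (0, 1).
1. A is the centroid of triangle MTU ⇒ A = (1/3, 1/3)
2. Q lies on line UT with UQ:QT = -2:5 ⇒ Q = (5/3, -2/3)
3. F is the intersection of line TQ and line AM ⇒ F = (1/2, 1/2)
4. G lies on line UF with UG:GF = 1:2 ⇒ G = (5/6, 1/6)
5. V lies on line AT with AV:VT = 3:2 ⇒ V = (2/15, 11/15)
2·[VGU] = -1/45, 2·[TMU] = 1
[VGU]:[TMU] = -1/45:1 = -1/45

[VGU]:[TMU] = -1/45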